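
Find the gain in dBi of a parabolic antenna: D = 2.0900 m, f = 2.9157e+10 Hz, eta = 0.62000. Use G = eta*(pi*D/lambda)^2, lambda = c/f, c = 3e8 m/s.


lambda = c / f = 3.0000e+08 / 2.9157e+10 = 0.01028912 m
G_linear = 0.62000 * (pi * 2.0900 / 0.01028912)^2 = 252480.3
G_dBi = 10 * log10(252480.3) = 54.02 dBi

54.02 dBi


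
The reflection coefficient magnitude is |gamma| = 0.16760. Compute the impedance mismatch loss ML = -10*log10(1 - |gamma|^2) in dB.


ML = -10 * log10(1 - 0.16760^2) = -10 * log10(0.97191024) = 0.1237 dB

0.1237 dB


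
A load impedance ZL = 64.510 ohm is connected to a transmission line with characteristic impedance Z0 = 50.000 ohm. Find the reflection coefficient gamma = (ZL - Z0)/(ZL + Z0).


gamma = (64.510 - 50.000) / (64.510 + 50.000) = 0.1267

0.1267


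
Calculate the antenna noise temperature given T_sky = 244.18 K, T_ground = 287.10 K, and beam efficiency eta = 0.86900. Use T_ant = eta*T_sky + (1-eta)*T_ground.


T_ant = 0.86900 * 244.18 + (1 - 0.86900) * 287.10 = 249.8 K

249.8 K


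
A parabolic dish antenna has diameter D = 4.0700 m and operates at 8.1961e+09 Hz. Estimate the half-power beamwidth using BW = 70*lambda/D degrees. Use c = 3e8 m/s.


lambda = c / f = 3.0000e+08 / 8.1961e+09 = 0.03660277 m
BW = 70 * 0.03660277 / 4.0700 = 0.6295 deg

0.6295 deg


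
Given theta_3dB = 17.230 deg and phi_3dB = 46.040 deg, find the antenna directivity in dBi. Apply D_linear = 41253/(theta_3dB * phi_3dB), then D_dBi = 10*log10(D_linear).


D_linear = 41253 / (17.230 * 46.040) = 52.00378
D_dBi = 10 * log10(52.00378) = 17.16 dBi

17.16 dBi


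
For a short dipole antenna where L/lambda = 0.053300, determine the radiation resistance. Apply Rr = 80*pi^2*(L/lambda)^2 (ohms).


Rr = 80 * pi^2 * (0.053300)^2 = 80 * 9.869604 * 2.840890e-03 = 2.243 ohm

2.243 ohm


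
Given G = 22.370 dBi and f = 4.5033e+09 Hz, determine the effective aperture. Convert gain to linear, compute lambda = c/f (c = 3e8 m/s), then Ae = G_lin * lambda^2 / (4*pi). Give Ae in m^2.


lambda = c / f = 3.0000e+08 / 4.5033e+09 = 0.06661781 m
G_linear = 10^(22.370/10) = 172.5838
Ae = G_linear * lambda^2 / (4*pi) = 172.5838 * 0.06661781^2 / (4*pi) = 0.06095 m^2

0.06095 m^2


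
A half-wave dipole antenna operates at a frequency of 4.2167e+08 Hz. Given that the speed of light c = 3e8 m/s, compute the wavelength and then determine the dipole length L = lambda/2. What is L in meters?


lambda = c / f = 3.0000e+08 / 4.2167e+08 = 0.7114568 m
L = lambda / 2 = 0.7114568 / 2 = 0.3557 m

0.3557 m


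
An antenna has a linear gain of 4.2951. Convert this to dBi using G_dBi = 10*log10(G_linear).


G_dBi = 10 * log10(4.2951) = 6.330 dBi

6.330 dBi


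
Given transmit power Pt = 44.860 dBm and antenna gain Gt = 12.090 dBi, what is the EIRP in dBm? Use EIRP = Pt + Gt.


EIRP = Pt + Gt = 44.860 + 12.090 = 56.95 dBm

56.95 dBm


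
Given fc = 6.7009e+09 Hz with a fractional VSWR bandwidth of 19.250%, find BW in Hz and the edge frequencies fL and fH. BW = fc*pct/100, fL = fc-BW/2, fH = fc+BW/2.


BW = 6.7009e+09 * 19.250/100 = 1.289923e+09 Hz
fL = 6.7009e+09 - 1.289923e+09/2 = 6.056e+09 Hz
fH = 6.7009e+09 + 1.289923e+09/2 = 7.346e+09 Hz

BW=1.290e+09 Hz, fL=6.056e+09 Hz, fH=7.346e+09 Hz


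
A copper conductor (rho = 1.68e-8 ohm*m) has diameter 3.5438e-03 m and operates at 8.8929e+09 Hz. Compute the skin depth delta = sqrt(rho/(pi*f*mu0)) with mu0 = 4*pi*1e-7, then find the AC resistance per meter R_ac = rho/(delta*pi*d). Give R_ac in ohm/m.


delta = sqrt(1.68e-8 / (pi * 8.8929e+09 * 4*pi*1e-7)) = 6.917562e-07 m
R_ac = 1.68e-8 / (6.917562e-07 * pi * 3.5438e-03) = 2.181 ohm/m

2.181 ohm/m


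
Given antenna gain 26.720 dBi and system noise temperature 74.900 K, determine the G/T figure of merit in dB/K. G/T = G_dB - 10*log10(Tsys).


G/T = 26.720 - 10*log10(74.900) = 26.720 - 18.74482 = 7.975 dB/K

7.975 dB/K


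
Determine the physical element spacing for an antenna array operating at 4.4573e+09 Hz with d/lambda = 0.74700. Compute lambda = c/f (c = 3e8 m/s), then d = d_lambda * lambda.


lambda = c / f = 3.0000e+08 / 4.4573e+09 = 0.06730532 m
d = 0.74700 * 0.06730532 = 0.05028 m

0.05028 m


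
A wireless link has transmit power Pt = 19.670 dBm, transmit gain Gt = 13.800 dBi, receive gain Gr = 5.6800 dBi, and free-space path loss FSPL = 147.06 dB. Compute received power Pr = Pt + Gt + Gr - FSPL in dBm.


Pr = 19.670 + 13.800 + 5.6800 - 147.06 = -107.91 dBm

-107.91 dBm


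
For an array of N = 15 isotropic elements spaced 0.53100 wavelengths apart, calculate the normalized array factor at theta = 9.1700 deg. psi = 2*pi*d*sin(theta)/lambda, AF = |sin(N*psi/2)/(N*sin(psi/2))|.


psi = 2*pi*0.53100*sin(9.1700 deg) = 0.5316985 rad
AF = |sin(15*0.5316985/2) / (15*sin(0.5316985/2))| = 0.1900

0.1900


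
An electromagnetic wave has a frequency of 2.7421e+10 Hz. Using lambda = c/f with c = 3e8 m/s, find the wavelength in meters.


lambda = c / f = 3.0000e+08 / 2.7421e+10 = 0.01094 m

0.01094 m


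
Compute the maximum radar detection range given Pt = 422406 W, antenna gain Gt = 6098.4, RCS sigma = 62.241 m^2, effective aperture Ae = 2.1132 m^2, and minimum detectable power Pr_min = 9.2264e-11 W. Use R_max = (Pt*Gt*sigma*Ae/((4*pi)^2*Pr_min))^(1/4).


R^4 = 422406*6098.4*62.241*2.1132 / ((4*pi)^2 * 9.2264e-11) = 2.325472e+19
R_max = 2.325472e+19^0.25 = 69443 m

69443 m


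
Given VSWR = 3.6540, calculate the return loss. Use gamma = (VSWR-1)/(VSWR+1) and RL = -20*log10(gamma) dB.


gamma = (3.6540 - 1) / (3.6540 + 1) = 0.5702621
RL = -20 * log10(0.5702621) = 4.879 dB

4.879 dB


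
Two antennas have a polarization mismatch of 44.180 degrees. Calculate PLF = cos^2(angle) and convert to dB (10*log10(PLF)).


PLF_linear = cos^2(44.180 deg) = 0.5143097
PLF_dB = 10 * log10(0.5143097) = -2.888 dB

-2.888 dB


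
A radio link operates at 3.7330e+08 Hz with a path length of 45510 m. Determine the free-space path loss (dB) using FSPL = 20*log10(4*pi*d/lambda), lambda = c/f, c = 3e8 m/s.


lambda = c / f = 3.0000e+08 / 3.7330e+08 = 0.8036432 m
FSPL = 20 * log10(4*pi*45510/0.8036432) = 117.0 dB

117.0 dB


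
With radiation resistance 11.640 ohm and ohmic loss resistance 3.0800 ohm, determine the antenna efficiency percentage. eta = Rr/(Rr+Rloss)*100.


eta = 11.640 / (11.640 + 3.0800) * 100 = 79.08%

79.08%


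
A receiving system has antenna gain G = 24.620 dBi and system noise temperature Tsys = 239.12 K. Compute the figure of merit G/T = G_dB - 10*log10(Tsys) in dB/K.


G/T = 24.620 - 10*log10(239.12) = 24.620 - 23.78616 = 0.8338 dB/K

0.8338 dB/K


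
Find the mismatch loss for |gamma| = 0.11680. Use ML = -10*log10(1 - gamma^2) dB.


ML = -10 * log10(1 - 0.11680^2) = -10 * log10(0.98635776) = 0.05966 dB

0.05966 dB


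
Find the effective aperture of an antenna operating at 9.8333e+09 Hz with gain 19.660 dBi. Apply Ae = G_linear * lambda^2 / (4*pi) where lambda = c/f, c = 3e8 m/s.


lambda = c / f = 3.0000e+08 / 9.8333e+09 = 0.03050858 m
G_linear = 10^(19.660/10) = 92.46982
Ae = G_linear * lambda^2 / (4*pi) = 92.46982 * 0.03050858^2 / (4*pi) = 6.849e-03 m^2

6.849e-03 m^2


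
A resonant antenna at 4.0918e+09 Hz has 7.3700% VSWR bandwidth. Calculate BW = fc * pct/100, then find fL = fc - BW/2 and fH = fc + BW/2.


BW = 4.0918e+09 * 7.3700/100 = 3.015657e+08 Hz
fL = 4.0918e+09 - 3.015657e+08/2 = 3.941e+09 Hz
fH = 4.0918e+09 + 3.015657e+08/2 = 4.243e+09 Hz

BW=3.016e+08 Hz, fL=3.941e+09 Hz, fH=4.243e+09 Hz


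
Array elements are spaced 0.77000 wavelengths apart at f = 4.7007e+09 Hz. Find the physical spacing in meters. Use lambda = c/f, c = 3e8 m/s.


lambda = c / f = 3.0000e+08 / 4.7007e+09 = 0.06382028 m
d = 0.77000 * 0.06382028 = 0.04914 m

0.04914 m


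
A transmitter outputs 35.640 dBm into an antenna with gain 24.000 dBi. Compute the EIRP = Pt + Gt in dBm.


EIRP = Pt + Gt = 35.640 + 24.000 = 59.64 dBm

59.64 dBm


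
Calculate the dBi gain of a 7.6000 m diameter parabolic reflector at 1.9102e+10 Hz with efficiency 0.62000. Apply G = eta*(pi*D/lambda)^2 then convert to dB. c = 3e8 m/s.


lambda = c / f = 3.0000e+08 / 1.9102e+10 = 0.01570516 m
G_linear = 0.62000 * (pi * 7.6000 / 0.01570516)^2 = 1.432959e+06
G_dBi = 10 * log10(1.432959e+06) = 61.56 dBi

61.56 dBi


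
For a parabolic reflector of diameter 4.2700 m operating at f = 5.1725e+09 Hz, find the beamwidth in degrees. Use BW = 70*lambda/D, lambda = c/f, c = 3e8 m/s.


lambda = c / f = 3.0000e+08 / 5.1725e+09 = 0.05799903 m
BW = 70 * 0.05799903 / 4.2700 = 0.9508 deg

0.9508 deg


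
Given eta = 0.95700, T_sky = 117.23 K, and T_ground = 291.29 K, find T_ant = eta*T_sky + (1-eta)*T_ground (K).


T_ant = 0.95700 * 117.23 + (1 - 0.95700) * 291.29 = 124.7 K

124.7 K


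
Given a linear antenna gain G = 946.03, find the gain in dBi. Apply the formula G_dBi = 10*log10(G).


G_dBi = 10 * log10(946.03) = 29.76 dBi

29.76 dBi


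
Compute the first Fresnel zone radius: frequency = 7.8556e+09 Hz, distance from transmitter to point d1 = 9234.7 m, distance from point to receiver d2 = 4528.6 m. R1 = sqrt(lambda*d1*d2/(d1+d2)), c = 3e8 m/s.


lambda = c / f = 3.0000e+08 / 7.8556e+09 = 0.03818932 m
R1 = sqrt(0.03818932 * 9234.7 * 4528.6 / (9234.7 + 4528.6)) = 10.77 m

10.77 m


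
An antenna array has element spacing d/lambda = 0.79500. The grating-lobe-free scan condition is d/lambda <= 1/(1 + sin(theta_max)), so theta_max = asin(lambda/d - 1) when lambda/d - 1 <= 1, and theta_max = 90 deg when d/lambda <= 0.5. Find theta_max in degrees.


lambda/d - 1 = 1/0.79500 - 1 = 0.2578616
theta_max = asin(0.2578616) = 14.94 deg

14.94 deg


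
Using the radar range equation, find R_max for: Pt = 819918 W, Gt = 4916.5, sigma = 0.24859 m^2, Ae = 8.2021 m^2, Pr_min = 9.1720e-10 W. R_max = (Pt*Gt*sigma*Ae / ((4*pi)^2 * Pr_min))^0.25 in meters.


R^4 = 819918*4916.5*0.24859*8.2021 / ((4*pi)^2 * 9.1720e-10) = 5.674811e+16
R_max = 5.674811e+16^0.25 = 15434 m

15434 m


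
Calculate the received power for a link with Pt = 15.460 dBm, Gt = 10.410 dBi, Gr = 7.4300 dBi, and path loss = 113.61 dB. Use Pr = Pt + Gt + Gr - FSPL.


Pr = 15.460 + 10.410 + 7.4300 - 113.61 = -80.31 dBm

-80.31 dBm


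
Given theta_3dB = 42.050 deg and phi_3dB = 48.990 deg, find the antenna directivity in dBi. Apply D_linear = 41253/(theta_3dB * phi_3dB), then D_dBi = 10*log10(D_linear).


D_linear = 41253 / (42.050 * 48.990) = 20.02544
D_dBi = 10 * log10(20.02544) = 13.02 dBi

13.02 dBi


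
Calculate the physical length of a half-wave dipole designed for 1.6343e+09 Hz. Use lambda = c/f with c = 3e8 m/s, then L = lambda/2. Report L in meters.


lambda = c / f = 3.0000e+08 / 1.6343e+09 = 0.1835648 m
L = lambda / 2 = 0.1835648 / 2 = 0.09178 m

0.09178 m


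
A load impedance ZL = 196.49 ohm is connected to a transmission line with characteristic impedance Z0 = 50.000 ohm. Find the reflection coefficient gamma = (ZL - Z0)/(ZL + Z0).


gamma = (196.49 - 50.000) / (196.49 + 50.000) = 0.5943

0.5943


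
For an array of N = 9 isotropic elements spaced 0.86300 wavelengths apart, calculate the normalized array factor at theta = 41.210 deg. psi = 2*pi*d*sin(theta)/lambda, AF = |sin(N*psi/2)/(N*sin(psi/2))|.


psi = 2*pi*0.86300*sin(41.210 deg) = 3.572382 rad
AF = |sin(9*3.572382/2) / (9*sin(3.572382/2))| = 0.04089

0.04089


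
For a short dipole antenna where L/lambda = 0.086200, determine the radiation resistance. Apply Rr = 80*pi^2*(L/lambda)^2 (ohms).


Rr = 80 * pi^2 * (0.086200)^2 = 80 * 9.869604 * 7.430440e-03 = 5.867 ohm

5.867 ohm


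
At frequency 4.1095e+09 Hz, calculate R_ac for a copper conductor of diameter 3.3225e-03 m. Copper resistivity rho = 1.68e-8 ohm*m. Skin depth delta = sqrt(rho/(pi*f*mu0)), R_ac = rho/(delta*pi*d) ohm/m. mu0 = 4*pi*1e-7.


delta = sqrt(1.68e-8 / (pi * 4.1095e+09 * 4*pi*1e-7)) = 1.017607e-06 m
R_ac = 1.68e-8 / (1.017607e-06 * pi * 3.3225e-03) = 1.582 ohm/m

1.582 ohm/m


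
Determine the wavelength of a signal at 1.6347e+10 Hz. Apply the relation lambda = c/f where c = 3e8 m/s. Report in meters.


lambda = c / f = 3.0000e+08 / 1.6347e+10 = 0.01835 m

0.01835 m


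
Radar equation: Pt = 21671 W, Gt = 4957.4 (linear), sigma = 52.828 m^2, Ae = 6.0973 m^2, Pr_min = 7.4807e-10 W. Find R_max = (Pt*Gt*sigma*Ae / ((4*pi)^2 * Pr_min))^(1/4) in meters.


R^4 = 21671*4957.4*52.828*6.0973 / ((4*pi)^2 * 7.4807e-10) = 2.929360e+17
R_max = 2.929360e+17^0.25 = 23264 m

23264 m


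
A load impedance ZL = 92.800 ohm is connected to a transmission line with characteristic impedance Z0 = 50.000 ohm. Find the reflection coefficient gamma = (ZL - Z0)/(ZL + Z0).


gamma = (92.800 - 50.000) / (92.800 + 50.000) = 0.2997

0.2997


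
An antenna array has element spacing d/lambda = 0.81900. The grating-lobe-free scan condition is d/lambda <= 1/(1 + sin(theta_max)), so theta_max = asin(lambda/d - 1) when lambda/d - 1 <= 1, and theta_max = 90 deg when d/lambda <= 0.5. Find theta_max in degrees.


lambda/d - 1 = 1/0.81900 - 1 = 0.2210012
theta_max = asin(0.2210012) = 12.77 deg

12.77 deg


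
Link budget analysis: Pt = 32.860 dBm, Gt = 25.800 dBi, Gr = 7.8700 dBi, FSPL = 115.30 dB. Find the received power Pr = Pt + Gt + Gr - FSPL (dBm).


Pr = 32.860 + 25.800 + 7.8700 - 115.30 = -48.77 dBm

-48.77 dBm


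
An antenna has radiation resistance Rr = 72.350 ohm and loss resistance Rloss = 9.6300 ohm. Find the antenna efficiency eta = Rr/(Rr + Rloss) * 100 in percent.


eta = 72.350 / (72.350 + 9.6300) * 100 = 88.25%

88.25%


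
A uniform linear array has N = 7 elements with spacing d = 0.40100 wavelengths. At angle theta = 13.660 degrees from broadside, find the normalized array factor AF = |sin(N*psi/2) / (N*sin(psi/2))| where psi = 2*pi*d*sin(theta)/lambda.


psi = 2*pi*0.40100*sin(13.660 deg) = 0.5950182 rad
AF = |sin(7*0.5950182/2) / (7*sin(0.5950182/2))| = 0.4249

0.4249


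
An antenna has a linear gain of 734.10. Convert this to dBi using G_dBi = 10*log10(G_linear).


G_dBi = 10 * log10(734.10) = 28.66 dBi

28.66 dBi


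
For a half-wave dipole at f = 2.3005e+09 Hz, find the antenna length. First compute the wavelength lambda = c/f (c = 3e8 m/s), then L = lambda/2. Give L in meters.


lambda = c / f = 3.0000e+08 / 2.3005e+09 = 0.1304064 m
L = lambda / 2 = 0.1304064 / 2 = 0.06520 m

0.06520 m


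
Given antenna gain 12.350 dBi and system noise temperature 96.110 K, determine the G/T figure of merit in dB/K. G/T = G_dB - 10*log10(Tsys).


G/T = 12.350 - 10*log10(96.110) = 12.350 - 19.82769 = -7.478 dB/K

-7.478 dB/K


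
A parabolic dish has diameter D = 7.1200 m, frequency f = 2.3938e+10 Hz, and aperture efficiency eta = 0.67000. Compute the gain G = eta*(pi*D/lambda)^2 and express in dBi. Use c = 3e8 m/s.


lambda = c / f = 3.0000e+08 / 2.3938e+10 = 0.01253238 m
G_linear = 0.67000 * (pi * 7.1200 / 0.01253238)^2 = 2.134359e+06
G_dBi = 10 * log10(2.134359e+06) = 63.29 dBi

63.29 dBi


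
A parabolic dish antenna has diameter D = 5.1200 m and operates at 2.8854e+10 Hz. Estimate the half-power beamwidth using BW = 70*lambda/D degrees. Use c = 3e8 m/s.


lambda = c / f = 3.0000e+08 / 2.8854e+10 = 0.01039717 m
BW = 70 * 0.01039717 / 5.1200 = 0.1421 deg

0.1421 deg


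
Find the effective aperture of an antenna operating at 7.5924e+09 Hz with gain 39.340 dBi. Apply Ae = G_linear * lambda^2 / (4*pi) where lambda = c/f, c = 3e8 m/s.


lambda = c / f = 3.0000e+08 / 7.5924e+09 = 0.03951320 m
G_linear = 10^(39.340/10) = 8590.135
Ae = G_linear * lambda^2 / (4*pi) = 8590.135 * 0.03951320^2 / (4*pi) = 1.067 m^2

1.067 m^2


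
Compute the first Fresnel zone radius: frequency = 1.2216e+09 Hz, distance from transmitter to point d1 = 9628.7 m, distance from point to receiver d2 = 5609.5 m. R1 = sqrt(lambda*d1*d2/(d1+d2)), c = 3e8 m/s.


lambda = c / f = 3.0000e+08 / 1.2216e+09 = 0.2455796 m
R1 = sqrt(0.2455796 * 9628.7 * 5609.5 / (9628.7 + 5609.5)) = 29.50 m

29.50 m


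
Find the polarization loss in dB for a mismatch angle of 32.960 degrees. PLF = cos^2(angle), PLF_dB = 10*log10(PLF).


PLF_linear = cos^2(32.960 deg) = 0.7040059
PLF_dB = 10 * log10(0.7040059) = -1.524 dB

-1.524 dB


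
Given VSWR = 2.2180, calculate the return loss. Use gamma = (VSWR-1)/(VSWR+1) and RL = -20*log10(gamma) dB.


gamma = (2.2180 - 1) / (2.2180 + 1) = 0.3784960
RL = -20 * log10(0.3784960) = 8.439 dB

8.439 dB


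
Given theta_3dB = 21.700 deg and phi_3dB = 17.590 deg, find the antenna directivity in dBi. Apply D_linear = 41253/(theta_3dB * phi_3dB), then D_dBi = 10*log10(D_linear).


D_linear = 41253 / (21.700 * 17.590) = 108.0762
D_dBi = 10 * log10(108.0762) = 20.34 dBi

20.34 dBi


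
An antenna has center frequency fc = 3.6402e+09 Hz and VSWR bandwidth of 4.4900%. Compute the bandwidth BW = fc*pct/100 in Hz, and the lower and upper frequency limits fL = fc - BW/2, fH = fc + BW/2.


BW = 3.6402e+09 * 4.4900/100 = 1.634450e+08 Hz
fL = 3.6402e+09 - 1.634450e+08/2 = 3.558e+09 Hz
fH = 3.6402e+09 + 1.634450e+08/2 = 3.722e+09 Hz

BW=1.634e+08 Hz, fL=3.558e+09 Hz, fH=3.722e+09 Hz


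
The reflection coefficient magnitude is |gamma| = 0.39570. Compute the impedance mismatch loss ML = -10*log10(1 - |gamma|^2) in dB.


ML = -10 * log10(1 - 0.39570^2) = -10 * log10(0.84342151) = 0.7396 dB

0.7396 dB


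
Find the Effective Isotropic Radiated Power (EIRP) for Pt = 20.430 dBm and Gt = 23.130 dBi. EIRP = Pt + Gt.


EIRP = Pt + Gt = 20.430 + 23.130 = 43.56 dBm

43.56 dBm


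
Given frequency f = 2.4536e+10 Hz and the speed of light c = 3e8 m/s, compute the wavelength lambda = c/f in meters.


lambda = c / f = 3.0000e+08 / 2.4536e+10 = 0.01223 m

0.01223 m


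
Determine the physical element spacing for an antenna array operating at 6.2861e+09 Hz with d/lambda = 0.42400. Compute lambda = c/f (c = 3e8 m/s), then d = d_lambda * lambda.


lambda = c / f = 3.0000e+08 / 6.2861e+09 = 0.04772434 m
d = 0.42400 * 0.04772434 = 0.02024 m

0.02024 m


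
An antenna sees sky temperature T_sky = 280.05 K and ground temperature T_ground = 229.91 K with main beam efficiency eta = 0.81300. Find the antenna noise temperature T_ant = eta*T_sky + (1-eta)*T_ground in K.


T_ant = 0.81300 * 280.05 + (1 - 0.81300) * 229.91 = 270.7 K

270.7 K


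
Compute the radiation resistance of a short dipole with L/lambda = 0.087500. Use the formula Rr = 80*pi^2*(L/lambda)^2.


Rr = 80 * pi^2 * (0.087500)^2 = 80 * 9.869604 * 7.656250e-03 = 6.045 ohm

6.045 ohm


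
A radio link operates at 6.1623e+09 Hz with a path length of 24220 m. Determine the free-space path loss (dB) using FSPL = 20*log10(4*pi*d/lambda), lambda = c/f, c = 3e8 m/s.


lambda = c / f = 3.0000e+08 / 6.1623e+09 = 0.04868312 m
FSPL = 20 * log10(4*pi*24220/0.04868312) = 135.9 dB

135.9 dB


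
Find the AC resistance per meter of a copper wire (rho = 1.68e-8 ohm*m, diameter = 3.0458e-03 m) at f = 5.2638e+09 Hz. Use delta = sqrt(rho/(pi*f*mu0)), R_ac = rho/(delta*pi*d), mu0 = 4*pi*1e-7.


delta = sqrt(1.68e-8 / (pi * 5.2638e+09 * 4*pi*1e-7)) = 8.991354e-07 m
R_ac = 1.68e-8 / (8.991354e-07 * pi * 3.0458e-03) = 1.953 ohm/m

1.953 ohm/m


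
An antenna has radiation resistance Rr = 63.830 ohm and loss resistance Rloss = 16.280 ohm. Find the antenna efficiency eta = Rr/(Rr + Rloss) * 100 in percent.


eta = 63.830 / (63.830 + 16.280) * 100 = 79.68%

79.68%


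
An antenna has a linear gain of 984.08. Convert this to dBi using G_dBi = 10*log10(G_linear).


G_dBi = 10 * log10(984.08) = 29.93 dBi

29.93 dBi


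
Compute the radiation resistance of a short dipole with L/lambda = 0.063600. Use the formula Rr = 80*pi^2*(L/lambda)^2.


Rr = 80 * pi^2 * (0.063600)^2 = 80 * 9.869604 * 4.044960e-03 = 3.194 ohm

3.194 ohm


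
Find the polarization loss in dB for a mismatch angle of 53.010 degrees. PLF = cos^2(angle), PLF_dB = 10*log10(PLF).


PLF_linear = cos^2(53.010 deg) = 0.3620136
PLF_dB = 10 * log10(0.3620136) = -4.413 dB

-4.413 dB


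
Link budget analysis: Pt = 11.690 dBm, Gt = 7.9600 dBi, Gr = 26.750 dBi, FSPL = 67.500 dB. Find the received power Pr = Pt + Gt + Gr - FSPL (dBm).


Pr = 11.690 + 7.9600 + 26.750 - 67.500 = -21.10 dBm

-21.10 dBm


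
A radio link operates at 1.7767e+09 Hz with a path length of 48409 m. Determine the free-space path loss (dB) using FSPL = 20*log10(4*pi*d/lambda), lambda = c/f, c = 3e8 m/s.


lambda = c / f = 3.0000e+08 / 1.7767e+09 = 0.1688524 m
FSPL = 20 * log10(4*pi*48409/0.1688524) = 131.1 dB

131.1 dB


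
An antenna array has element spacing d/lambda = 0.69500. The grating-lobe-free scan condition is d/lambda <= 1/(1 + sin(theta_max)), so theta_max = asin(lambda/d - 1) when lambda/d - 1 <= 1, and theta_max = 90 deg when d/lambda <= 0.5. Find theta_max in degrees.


lambda/d - 1 = 1/0.69500 - 1 = 0.4388489
theta_max = asin(0.4388489) = 26.03 deg

26.03 deg


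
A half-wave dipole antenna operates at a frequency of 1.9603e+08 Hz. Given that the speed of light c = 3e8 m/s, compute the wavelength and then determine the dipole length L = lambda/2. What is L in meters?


lambda = c / f = 3.0000e+08 / 1.9603e+08 = 1.530378 m
L = lambda / 2 = 1.530378 / 2 = 0.7652 m

0.7652 m


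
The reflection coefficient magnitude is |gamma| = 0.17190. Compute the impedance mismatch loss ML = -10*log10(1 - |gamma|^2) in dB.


ML = -10 * log10(1 - 0.17190^2) = -10 * log10(0.97045039) = 0.1303 dB

0.1303 dB


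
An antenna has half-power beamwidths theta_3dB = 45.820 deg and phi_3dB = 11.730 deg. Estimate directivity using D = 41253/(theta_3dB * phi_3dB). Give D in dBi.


D_linear = 41253 / (45.820 * 11.730) = 76.75425
D_dBi = 10 * log10(76.75425) = 18.85 dBi

18.85 dBi


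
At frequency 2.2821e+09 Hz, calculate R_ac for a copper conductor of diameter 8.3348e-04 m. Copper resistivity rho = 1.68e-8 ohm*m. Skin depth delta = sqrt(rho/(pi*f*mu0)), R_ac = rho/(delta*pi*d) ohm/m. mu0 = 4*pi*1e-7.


delta = sqrt(1.68e-8 / (pi * 2.2821e+09 * 4*pi*1e-7)) = 1.365549e-06 m
R_ac = 1.68e-8 / (1.365549e-06 * pi * 8.3348e-04) = 4.698 ohm/m

4.698 ohm/m


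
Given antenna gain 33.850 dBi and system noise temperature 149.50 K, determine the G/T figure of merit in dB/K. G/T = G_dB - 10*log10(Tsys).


G/T = 33.850 - 10*log10(149.50) = 33.850 - 21.74641 = 12.10 dB/K

12.10 dB/K


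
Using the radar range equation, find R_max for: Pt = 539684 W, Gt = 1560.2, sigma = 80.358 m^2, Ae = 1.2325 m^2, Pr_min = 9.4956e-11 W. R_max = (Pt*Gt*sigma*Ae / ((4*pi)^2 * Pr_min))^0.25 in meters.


R^4 = 539684*1560.2*80.358*1.2325 / ((4*pi)^2 * 9.4956e-11) = 5.561523e+18
R_max = 5.561523e+18^0.25 = 48562 m

48562 m


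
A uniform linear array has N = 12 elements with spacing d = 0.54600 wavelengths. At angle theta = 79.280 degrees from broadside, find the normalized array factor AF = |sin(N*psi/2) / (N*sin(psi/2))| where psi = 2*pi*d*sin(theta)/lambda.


psi = 2*pi*0.54600*sin(79.280 deg) = 3.370748 rad
AF = |sin(12*3.370748/2) / (12*sin(3.370748/2))| = 0.08228

0.08228


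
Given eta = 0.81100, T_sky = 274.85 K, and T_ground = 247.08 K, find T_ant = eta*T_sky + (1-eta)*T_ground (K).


T_ant = 0.81100 * 274.85 + (1 - 0.81100) * 247.08 = 269.6 K

269.6 K


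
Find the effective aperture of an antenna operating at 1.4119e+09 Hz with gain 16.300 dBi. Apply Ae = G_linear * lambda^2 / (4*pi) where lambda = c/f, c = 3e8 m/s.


lambda = c / f = 3.0000e+08 / 1.4119e+09 = 0.2124796 m
G_linear = 10^(16.300/10) = 42.65795
Ae = G_linear * lambda^2 / (4*pi) = 42.65795 * 0.2124796^2 / (4*pi) = 0.1533 m^2

0.1533 m^2


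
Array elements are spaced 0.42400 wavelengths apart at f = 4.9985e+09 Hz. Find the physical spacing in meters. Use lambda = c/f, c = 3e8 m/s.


lambda = c / f = 3.0000e+08 / 4.9985e+09 = 0.06001801 m
d = 0.42400 * 0.06001801 = 0.02545 m

0.02545 m


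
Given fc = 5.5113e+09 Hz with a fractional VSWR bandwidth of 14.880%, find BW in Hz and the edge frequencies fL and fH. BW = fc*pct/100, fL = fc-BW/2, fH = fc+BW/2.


BW = 5.5113e+09 * 14.880/100 = 8.200814e+08 Hz
fL = 5.5113e+09 - 8.200814e+08/2 = 5.101e+09 Hz
fH = 5.5113e+09 + 8.200814e+08/2 = 5.921e+09 Hz

BW=8.201e+08 Hz, fL=5.101e+09 Hz, fH=5.921e+09 Hz


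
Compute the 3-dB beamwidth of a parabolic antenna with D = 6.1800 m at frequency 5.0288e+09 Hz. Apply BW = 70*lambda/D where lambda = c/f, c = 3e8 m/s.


lambda = c / f = 3.0000e+08 / 5.0288e+09 = 0.05965638 m
BW = 70 * 0.05965638 / 6.1800 = 0.6757 deg

0.6757 deg


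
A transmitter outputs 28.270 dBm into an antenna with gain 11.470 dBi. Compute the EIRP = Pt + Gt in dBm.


EIRP = Pt + Gt = 28.270 + 11.470 = 39.74 dBm

39.74 dBm


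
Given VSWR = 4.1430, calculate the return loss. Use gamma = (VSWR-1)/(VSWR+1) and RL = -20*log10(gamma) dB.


gamma = (4.1430 - 1) / (4.1430 + 1) = 0.6111219
RL = -20 * log10(0.6111219) = 4.277 dB

4.277 dB


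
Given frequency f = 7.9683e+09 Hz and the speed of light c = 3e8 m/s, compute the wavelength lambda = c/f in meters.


lambda = c / f = 3.0000e+08 / 7.9683e+09 = 0.03765 m

0.03765 m


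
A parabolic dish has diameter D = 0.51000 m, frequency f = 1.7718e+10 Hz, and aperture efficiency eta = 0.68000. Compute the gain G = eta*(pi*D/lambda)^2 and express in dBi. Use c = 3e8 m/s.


lambda = c / f = 3.0000e+08 / 1.7718e+10 = 0.01693193 m
G_linear = 0.68000 * (pi * 0.51000 / 0.01693193)^2 = 6088.861
G_dBi = 10 * log10(6088.861) = 37.85 dBi

37.85 dBi


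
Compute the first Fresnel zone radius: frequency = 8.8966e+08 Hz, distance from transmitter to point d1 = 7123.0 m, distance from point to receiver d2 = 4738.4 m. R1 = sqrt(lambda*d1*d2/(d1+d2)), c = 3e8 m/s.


lambda = c / f = 3.0000e+08 / 8.8966e+08 = 0.3372075 m
R1 = sqrt(0.3372075 * 7123.0 * 4738.4 / (7123.0 + 4738.4)) = 30.98 m

30.98 m


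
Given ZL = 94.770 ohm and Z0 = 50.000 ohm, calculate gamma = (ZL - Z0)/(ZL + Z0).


gamma = (94.770 - 50.000) / (94.770 + 50.000) = 0.3092

0.3092


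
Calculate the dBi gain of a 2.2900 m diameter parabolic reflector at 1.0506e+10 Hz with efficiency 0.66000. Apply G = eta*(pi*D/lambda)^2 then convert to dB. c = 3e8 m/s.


lambda = c / f = 3.0000e+08 / 1.0506e+10 = 0.02855511 m
G_linear = 0.66000 * (pi * 2.2900 / 0.02855511)^2 = 41893.53
G_dBi = 10 * log10(41893.53) = 46.22 dBi

46.22 dBi


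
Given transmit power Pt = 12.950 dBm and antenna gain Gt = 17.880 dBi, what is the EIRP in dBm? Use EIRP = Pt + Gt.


EIRP = Pt + Gt = 12.950 + 17.880 = 30.83 dBm

30.83 dBm


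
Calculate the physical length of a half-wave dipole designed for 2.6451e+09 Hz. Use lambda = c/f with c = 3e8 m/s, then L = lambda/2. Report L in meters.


lambda = c / f = 3.0000e+08 / 2.6451e+09 = 0.1134173 m
L = lambda / 2 = 0.1134173 / 2 = 0.05671 m

0.05671 m


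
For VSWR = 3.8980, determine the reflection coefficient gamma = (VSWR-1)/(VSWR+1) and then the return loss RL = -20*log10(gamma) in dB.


gamma = (3.8980 - 1) / (3.8980 + 1) = 0.5916701
RL = -20 * log10(0.5916701) = 4.558 dB

4.558 dB


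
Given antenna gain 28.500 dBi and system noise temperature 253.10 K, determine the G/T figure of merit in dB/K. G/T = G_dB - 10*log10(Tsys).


G/T = 28.500 - 10*log10(253.10) = 28.500 - 24.03292 = 4.467 dB/K

4.467 dB/K


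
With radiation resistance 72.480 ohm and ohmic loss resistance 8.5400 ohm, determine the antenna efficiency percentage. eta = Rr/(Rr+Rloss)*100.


eta = 72.480 / (72.480 + 8.5400) * 100 = 89.46%

89.46%


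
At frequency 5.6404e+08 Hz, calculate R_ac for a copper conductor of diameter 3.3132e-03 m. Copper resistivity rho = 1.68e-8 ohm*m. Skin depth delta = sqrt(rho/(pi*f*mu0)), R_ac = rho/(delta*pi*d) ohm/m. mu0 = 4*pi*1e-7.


delta = sqrt(1.68e-8 / (pi * 5.6404e+08 * 4*pi*1e-7)) = 2.746754e-06 m
R_ac = 1.68e-8 / (2.746754e-06 * pi * 3.3132e-03) = 0.5876 ohm/m

0.5876 ohm/m


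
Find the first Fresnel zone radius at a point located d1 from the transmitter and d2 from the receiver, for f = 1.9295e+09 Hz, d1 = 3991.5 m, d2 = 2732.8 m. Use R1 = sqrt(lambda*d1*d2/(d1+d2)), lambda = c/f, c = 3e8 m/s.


lambda = c / f = 3.0000e+08 / 1.9295e+09 = 0.1554807 m
R1 = sqrt(0.1554807 * 3991.5 * 2732.8 / (3991.5 + 2732.8)) = 15.88 m

15.88 m


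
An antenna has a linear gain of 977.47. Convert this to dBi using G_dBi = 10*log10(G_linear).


G_dBi = 10 * log10(977.47) = 29.90 dBi

29.90 dBi


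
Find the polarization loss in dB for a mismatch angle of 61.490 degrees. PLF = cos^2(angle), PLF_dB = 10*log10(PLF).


PLF_linear = cos^2(61.490 deg) = 0.2278269
PLF_dB = 10 * log10(0.2278269) = -6.424 dB

-6.424 dB


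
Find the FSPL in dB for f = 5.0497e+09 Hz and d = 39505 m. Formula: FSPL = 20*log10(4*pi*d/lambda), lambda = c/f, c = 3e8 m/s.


lambda = c / f = 3.0000e+08 / 5.0497e+09 = 0.05940947 m
FSPL = 20 * log10(4*pi*39505/0.05940947) = 138.4 dB

138.4 dB


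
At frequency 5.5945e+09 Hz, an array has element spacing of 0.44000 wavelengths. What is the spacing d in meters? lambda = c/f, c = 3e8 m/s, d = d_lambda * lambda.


lambda = c / f = 3.0000e+08 / 5.5945e+09 = 0.05362410 m
d = 0.44000 * 0.05362410 = 0.02359 m

0.02359 m


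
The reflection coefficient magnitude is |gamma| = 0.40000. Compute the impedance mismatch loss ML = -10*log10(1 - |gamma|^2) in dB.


ML = -10 * log10(1 - 0.40000^2) = -10 * log10(0.84) = 0.7572 dB

0.7572 dB


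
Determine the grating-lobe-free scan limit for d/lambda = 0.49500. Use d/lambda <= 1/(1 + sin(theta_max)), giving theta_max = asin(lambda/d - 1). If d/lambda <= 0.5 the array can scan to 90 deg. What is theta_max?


lambda/d - 1 = 1/0.49500 - 1 = 1.020202 >= 1
d/lambda <= 0.5, so the array can scan to endfire without grating lobes: theta_max = 90 deg

90 deg


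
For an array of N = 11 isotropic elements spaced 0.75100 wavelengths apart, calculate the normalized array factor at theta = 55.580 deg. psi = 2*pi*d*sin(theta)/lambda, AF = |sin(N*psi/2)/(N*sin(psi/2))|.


psi = 2*pi*0.75100*sin(55.580 deg) = 3.892509 rad
AF = |sin(11*3.892509/2) / (11*sin(3.892509/2))| = 0.05374

0.05374


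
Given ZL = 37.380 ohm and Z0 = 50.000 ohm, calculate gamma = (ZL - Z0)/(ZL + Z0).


gamma = (37.380 - 50.000) / (37.380 + 50.000) = -0.1444

-0.1444


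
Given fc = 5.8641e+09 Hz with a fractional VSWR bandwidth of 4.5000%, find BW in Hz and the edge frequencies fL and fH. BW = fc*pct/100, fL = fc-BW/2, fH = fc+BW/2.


BW = 5.8641e+09 * 4.5000/100 = 2.638845e+08 Hz
fL = 5.8641e+09 - 2.638845e+08/2 = 5.732e+09 Hz
fH = 5.8641e+09 + 2.638845e+08/2 = 5.996e+09 Hz

BW=2.639e+08 Hz, fL=5.732e+09 Hz, fH=5.996e+09 Hz


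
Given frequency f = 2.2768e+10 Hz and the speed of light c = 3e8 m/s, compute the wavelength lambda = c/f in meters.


lambda = c / f = 3.0000e+08 / 2.2768e+10 = 0.01318 m

0.01318 m


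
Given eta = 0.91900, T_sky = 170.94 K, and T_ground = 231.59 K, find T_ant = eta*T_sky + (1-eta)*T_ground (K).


T_ant = 0.91900 * 170.94 + (1 - 0.91900) * 231.59 = 175.9 K

175.9 K


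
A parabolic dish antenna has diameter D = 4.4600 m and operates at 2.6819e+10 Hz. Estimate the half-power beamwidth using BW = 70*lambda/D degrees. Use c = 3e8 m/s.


lambda = c / f = 3.0000e+08 / 2.6819e+10 = 0.01118610 m
BW = 70 * 0.01118610 / 4.4600 = 0.1756 deg

0.1756 deg


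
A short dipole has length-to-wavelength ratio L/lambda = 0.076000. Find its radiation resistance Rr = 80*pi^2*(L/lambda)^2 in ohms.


Rr = 80 * pi^2 * (0.076000)^2 = 80 * 9.869604 * 5.776000e-03 = 4.561 ohm

4.561 ohm


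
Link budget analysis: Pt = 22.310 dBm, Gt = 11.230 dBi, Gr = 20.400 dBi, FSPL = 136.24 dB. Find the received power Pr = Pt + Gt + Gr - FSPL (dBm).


Pr = 22.310 + 11.230 + 20.400 - 136.24 = -82.30 dBm

-82.30 dBm


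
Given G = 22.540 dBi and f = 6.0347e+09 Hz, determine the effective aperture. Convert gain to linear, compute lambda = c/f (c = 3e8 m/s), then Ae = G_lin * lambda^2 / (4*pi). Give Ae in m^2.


lambda = c / f = 3.0000e+08 / 6.0347e+09 = 0.04971250 m
G_linear = 10^(22.540/10) = 179.4734
Ae = G_linear * lambda^2 / (4*pi) = 179.4734 * 0.04971250^2 / (4*pi) = 0.03530 m^2

0.03530 m^2


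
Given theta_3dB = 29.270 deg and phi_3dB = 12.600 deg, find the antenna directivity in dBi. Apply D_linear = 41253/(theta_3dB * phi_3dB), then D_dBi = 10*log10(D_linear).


D_linear = 41253 / (29.270 * 12.600) = 111.8568
D_dBi = 10 * log10(111.8568) = 20.49 dBi

20.49 dBi


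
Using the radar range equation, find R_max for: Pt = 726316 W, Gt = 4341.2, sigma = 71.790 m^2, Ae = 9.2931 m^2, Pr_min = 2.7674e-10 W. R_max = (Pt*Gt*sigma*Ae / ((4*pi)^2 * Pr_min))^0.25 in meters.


R^4 = 726316*4341.2*71.790*9.2931 / ((4*pi)^2 * 2.7674e-10) = 4.813581e+19
R_max = 4.813581e+19^0.25 = 83295 m

83295 m


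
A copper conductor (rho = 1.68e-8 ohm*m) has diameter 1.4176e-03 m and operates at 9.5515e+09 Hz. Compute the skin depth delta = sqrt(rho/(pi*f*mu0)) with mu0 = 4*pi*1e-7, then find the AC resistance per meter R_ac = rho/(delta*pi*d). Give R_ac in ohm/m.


delta = sqrt(1.68e-8 / (pi * 9.5515e+09 * 4*pi*1e-7)) = 6.674811e-07 m
R_ac = 1.68e-8 / (6.674811e-07 * pi * 1.4176e-03) = 5.652 ohm/m

5.652 ohm/m


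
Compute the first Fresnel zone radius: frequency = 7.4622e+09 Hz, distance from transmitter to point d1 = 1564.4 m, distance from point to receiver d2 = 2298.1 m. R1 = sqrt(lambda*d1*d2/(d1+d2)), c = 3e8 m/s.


lambda = c / f = 3.0000e+08 / 7.4622e+09 = 0.04020262 m
R1 = sqrt(0.04020262 * 1564.4 * 2298.1 / (1564.4 + 2298.1)) = 6.117 m

6.117 m


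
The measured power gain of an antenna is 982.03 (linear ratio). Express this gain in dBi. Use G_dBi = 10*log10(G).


G_dBi = 10 * log10(982.03) = 29.92 dBi

29.92 dBi


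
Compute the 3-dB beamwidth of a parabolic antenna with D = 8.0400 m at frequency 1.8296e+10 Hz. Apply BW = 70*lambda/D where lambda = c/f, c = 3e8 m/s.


lambda = c / f = 3.0000e+08 / 1.8296e+10 = 0.01639703 m
BW = 70 * 0.01639703 / 8.0400 = 0.1428 deg

0.1428 deg


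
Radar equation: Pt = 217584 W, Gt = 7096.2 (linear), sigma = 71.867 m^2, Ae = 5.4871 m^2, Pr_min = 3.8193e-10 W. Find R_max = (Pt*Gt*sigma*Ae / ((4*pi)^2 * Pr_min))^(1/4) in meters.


R^4 = 217584*7096.2*71.867*5.4871 / ((4*pi)^2 * 3.8193e-10) = 1.009536e+19
R_max = 1.009536e+19^0.25 = 56368 m

56368 m


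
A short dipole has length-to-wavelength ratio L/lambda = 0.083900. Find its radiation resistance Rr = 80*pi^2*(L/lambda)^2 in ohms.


Rr = 80 * pi^2 * (0.083900)^2 = 80 * 9.869604 * 7.039210e-03 = 5.558 ohm

5.558 ohm


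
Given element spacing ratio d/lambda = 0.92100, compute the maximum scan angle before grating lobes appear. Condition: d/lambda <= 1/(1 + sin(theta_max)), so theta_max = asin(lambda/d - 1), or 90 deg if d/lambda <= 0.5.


lambda/d - 1 = 1/0.92100 - 1 = 0.08577633
theta_max = asin(0.08577633) = 4.921 deg

4.921 deg


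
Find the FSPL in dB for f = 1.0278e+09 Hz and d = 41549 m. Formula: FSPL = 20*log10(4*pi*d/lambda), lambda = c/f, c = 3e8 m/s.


lambda = c / f = 3.0000e+08 / 1.0278e+09 = 0.2918856 m
FSPL = 20 * log10(4*pi*41549/0.2918856) = 125.1 dB

125.1 dB


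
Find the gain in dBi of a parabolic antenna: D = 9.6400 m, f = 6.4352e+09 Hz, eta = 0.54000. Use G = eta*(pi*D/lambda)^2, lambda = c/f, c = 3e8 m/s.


lambda = c / f = 3.0000e+08 / 6.4352e+09 = 0.04661860 m
G_linear = 0.54000 * (pi * 9.6400 / 0.04661860)^2 = 227892.0
G_dBi = 10 * log10(227892.0) = 53.58 dBi

53.58 dBi


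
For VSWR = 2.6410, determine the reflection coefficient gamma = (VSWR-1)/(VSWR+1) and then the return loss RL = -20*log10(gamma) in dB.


gamma = (2.6410 - 1) / (2.6410 + 1) = 0.4507004
RL = -20 * log10(0.4507004) = 6.922 dB

6.922 dB


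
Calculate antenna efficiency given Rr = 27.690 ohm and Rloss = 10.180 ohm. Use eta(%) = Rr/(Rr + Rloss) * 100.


eta = 27.690 / (27.690 + 10.180) * 100 = 73.12%

73.12%


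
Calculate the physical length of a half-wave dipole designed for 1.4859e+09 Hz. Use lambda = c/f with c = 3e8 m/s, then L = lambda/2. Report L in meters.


lambda = c / f = 3.0000e+08 / 1.4859e+09 = 0.2018978 m
L = lambda / 2 = 0.2018978 / 2 = 0.1009 m

0.1009 m


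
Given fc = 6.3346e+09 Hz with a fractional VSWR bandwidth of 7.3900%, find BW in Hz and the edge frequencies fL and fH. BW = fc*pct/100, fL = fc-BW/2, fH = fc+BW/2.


BW = 6.3346e+09 * 7.3900/100 = 4.681269e+08 Hz
fL = 6.3346e+09 - 4.681269e+08/2 = 6.101e+09 Hz
fH = 6.3346e+09 + 4.681269e+08/2 = 6.569e+09 Hz

BW=4.681e+08 Hz, fL=6.101e+09 Hz, fH=6.569e+09 Hz


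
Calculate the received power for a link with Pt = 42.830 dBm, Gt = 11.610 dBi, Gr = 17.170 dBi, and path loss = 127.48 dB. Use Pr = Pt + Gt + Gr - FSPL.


Pr = 42.830 + 11.610 + 17.170 - 127.48 = -55.87 dBm

-55.87 dBm


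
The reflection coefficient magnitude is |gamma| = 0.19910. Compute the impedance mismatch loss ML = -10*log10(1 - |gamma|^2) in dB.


ML = -10 * log10(1 - 0.19910^2) = -10 * log10(0.96035919) = 0.1757 dB

0.1757 dB


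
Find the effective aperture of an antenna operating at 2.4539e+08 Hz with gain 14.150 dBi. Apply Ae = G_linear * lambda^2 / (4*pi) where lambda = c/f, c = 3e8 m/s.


lambda = c / f = 3.0000e+08 / 2.4539e+08 = 1.222544 m
G_linear = 10^(14.150/10) = 26.00160
Ae = G_linear * lambda^2 / (4*pi) = 26.00160 * 1.222544^2 / (4*pi) = 3.093 m^2

3.093 m^2


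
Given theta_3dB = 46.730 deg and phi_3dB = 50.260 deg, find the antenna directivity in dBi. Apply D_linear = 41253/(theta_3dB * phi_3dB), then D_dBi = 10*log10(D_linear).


D_linear = 41253 / (46.730 * 50.260) = 17.56456
D_dBi = 10 * log10(17.56456) = 12.45 dBi

12.45 dBi


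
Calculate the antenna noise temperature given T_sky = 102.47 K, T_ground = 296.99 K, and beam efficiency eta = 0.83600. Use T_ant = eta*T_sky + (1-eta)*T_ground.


T_ant = 0.83600 * 102.47 + (1 - 0.83600) * 296.99 = 134.4 K

134.4 K


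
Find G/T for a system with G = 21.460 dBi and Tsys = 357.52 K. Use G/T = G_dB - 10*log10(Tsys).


G/T = 21.460 - 10*log10(357.52) = 21.460 - 25.53300 = -4.073 dB/K

-4.073 dB/K


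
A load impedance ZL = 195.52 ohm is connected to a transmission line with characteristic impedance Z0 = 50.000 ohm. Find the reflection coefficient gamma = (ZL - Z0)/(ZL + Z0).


gamma = (195.52 - 50.000) / (195.52 + 50.000) = 0.5927

0.5927


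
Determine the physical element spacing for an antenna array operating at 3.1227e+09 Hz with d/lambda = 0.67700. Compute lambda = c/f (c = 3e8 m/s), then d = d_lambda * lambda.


lambda = c / f = 3.0000e+08 / 3.1227e+09 = 0.09607071 m
d = 0.67700 * 0.09607071 = 0.06504 m

0.06504 m


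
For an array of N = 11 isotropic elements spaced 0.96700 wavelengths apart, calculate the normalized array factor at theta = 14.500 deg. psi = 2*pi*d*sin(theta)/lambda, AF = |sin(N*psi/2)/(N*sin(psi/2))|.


psi = 2*pi*0.96700*sin(14.500 deg) = 1.521269 rad
AF = |sin(11*1.521269/2) / (11*sin(1.521269/2))| = 0.1149

0.1149


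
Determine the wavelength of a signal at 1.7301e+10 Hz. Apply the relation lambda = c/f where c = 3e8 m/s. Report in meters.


lambda = c / f = 3.0000e+08 / 1.7301e+10 = 0.01734 m

0.01734 m


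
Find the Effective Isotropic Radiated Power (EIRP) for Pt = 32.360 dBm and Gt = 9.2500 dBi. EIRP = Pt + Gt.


EIRP = Pt + Gt = 32.360 + 9.2500 = 41.61 dBm

41.61 dBm


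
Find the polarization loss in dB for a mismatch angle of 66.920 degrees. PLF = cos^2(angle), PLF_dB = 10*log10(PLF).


PLF_linear = cos^2(66.920 deg) = 0.1536766
PLF_dB = 10 * log10(0.1536766) = -8.134 dB

-8.134 dB


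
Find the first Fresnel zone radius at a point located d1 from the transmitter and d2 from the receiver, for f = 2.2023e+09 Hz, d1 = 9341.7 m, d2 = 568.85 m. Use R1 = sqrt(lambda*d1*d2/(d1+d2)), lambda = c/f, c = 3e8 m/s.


lambda = c / f = 3.0000e+08 / 2.2023e+09 = 0.1362212 m
R1 = sqrt(0.1362212 * 9341.7 * 568.85 / (9341.7 + 568.85)) = 8.546 m

8.546 m
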